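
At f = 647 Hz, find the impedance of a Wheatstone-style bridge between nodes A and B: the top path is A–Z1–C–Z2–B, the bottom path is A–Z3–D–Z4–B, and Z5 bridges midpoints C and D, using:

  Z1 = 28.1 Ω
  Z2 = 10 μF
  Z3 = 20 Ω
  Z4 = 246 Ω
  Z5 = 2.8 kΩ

Step 1 — Angular frequency: ω = 2π·f = 2π·647 = 4065 rad/s.
Step 2 — Component impedances:
  Z1: Z = R = 28.1 Ω
  Z2: Z = 1/(jωC) = -j/(ω·C) = 0 - j24.6 Ω
  Z3: Z = R = 20 Ω
  Z4: Z = R = 246 Ω
  Z5: Z = R = 2800 Ω
Step 3 — Bridge requires nodal analysis (the Z5 bridge couples midpoints C and D, so the two paths cannot be reduced to a simple series/parallel combination). Setting node B to ground and injecting 1 A at node A, the 3-node admittance system at A, C, D solves to V_A = Z_AB = 26.9 - j20.04 Ω = 33.55∠-36.7° Ω.

Z = 26.9 - j20.04 Ω = 33.55∠-36.7° Ω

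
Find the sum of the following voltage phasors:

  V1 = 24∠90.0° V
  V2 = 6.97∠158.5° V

Step 1 — Convert each phasor to rectangular form:
  V1 = 24·(cos(90.0°) + j·sin(90.0°)) = 0 + j24 V
  V2 = 6.97·(cos(158.5°) + j·sin(158.5°)) = -6.485 + j2.555 V
Step 2 — Sum components: V_total = -6.485 + j26.55 V.
Step 3 — Convert to polar: |V_total| = 27.33 V, ∠V_total = 103.7°.

V_total = 27.33∠103.7° V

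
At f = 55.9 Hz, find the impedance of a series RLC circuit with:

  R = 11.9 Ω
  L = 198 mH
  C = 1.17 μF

Step 1 — Angular frequency: ω = 2π·f = 2π·55.9 = 351.2 rad/s.
Step 2 — Component impedances:
  R: Z = R = 11.9 Ω
  L: Z = jωL = j·351.2·0.198 = 0 + j69.54 Ω
  C: Z = 1/(jωC) = -j/(ω·C) = 0 - j2433 Ω
Step 3 — Series combination: Z_total = R + L + C = 11.9 - j2364 Ω = 2364∠-89.7° Ω.

Z = 11.9 - j2364 Ω = 2364∠-89.7° Ω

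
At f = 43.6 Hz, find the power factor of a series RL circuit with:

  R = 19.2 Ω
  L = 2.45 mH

Step 1 — Angular frequency: ω = 2π·f = 2π·43.6 = 273.9 rad/s.
Step 2 — Component impedances:
  R: Z = R = 19.2 Ω
  L: Z = jωL = j·273.9·0.00245 = 0 + j0.6712 Ω
Step 3 — Series combination: Z_total = R + L = 19.2 + j0.6712 Ω = 19.21∠2.0° Ω.
Step 4 — Power factor: PF = cos(φ) = Re(Z)/|Z| = 19.2/19.212 = 0.9994.
Step 5 — Type: Im(Z) = 0.6712 ⇒ lagging (phase φ = 2.0°).

PF = 0.9994 (lagging, φ = 2.0°)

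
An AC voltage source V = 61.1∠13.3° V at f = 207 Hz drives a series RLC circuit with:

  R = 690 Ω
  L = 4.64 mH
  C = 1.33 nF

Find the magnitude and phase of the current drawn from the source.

Step 1 — Angular frequency: ω = 2π·f = 2π·207 = 1301 rad/s.
Step 2 — Component impedances:
  R: Z = R = 690 Ω
  L: Z = jωL = j·1301·0.00464 = 0 + j6.035 Ω
  C: Z = 1/(jωC) = -j/(ω·C) = 0 - j5.781e+05 Ω
Step 3 — Series combination: Z_total = R + L + C = 690 - j5.781e+05 Ω = 5.781e+05∠-89.9° Ω.
Step 4 — Source phasor: V = 61.1∠13.3° V = 59.46 + j14.06 V.
Step 5 — Ohm's law: I = V / Z_total = (59.46 + j14.06) / (690 - j5.781e+05) = -2.419e-05 + j0.0001029 A.
Step 6 — Convert to polar: |I| = 0.0001057 A, ∠I = 103.2°.

I = 0.0001057∠103.2° A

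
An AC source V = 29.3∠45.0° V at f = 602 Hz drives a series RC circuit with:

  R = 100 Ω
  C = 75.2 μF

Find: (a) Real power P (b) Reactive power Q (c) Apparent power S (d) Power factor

Step 1 — Angular frequency: ω = 2π·f = 2π·602 = 3782 rad/s.
Step 2 — Component impedances:
  R: Z = R = 100 Ω
  C: Z = 1/(jωC) = -j/(ω·C) = 0 - j3.516 Ω
Step 3 — Series combination: Z_total = R + C = 100 - j3.516 Ω = 100.1∠-2.0° Ω.
Step 4 — Source phasor: V = 29.3∠45.0° V = 20.72 + j20.72 V.
Step 5 — Current: I = V / Z = 0.1997 + j0.2142 A = 0.2928∠47.0° A.
Step 6 — Complex power: S = V·I* = 8.574 - j0.3014 VA.
Step 7 — Real power: P = Re(S) = 8.574 W.
Step 8 — Reactive power: Q = Im(S) = -0.3014 VAR.
Step 9 — Apparent power: |S| = 8.58 VA.
Step 10 — Power factor: PF = P/|S| = 0.9994 (leading).

(a) P = 8.574 W  (b) Q = -0.3014 VAR  (c) S = 8.58 VA  (d) PF = 0.9994 (leading)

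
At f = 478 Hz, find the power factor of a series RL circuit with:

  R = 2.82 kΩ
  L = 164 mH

Step 1 — Angular frequency: ω = 2π·f = 2π·478 = 3003 rad/s.
Step 2 — Component impedances:
  R: Z = R = 2820 Ω
  L: Z = jωL = j·3003·0.164 = 0 + j492.6 Ω
Step 3 — Series combination: Z_total = R + L = 2820 + j492.6 Ω = 2863∠9.9° Ω.
Step 4 — Power factor: PF = cos(φ) = Re(Z)/|Z| = 2820/2862.7 = 0.9851.
Step 5 — Type: Im(Z) = 492.6 ⇒ lagging (phase φ = 9.9°).

PF = 0.9851 (lagging, φ = 9.9°)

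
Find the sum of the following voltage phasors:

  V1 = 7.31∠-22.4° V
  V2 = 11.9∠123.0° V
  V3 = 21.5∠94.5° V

Step 1 — Convert each phasor to rectangular form:
  V1 = 7.31·(cos(-22.4°) + j·sin(-22.4°)) = 6.758 - j2.786 V
  V2 = 11.9·(cos(123.0°) + j·sin(123.0°)) = -6.481 + j9.98 V
  V3 = 21.5·(cos(94.5°) + j·sin(94.5°)) = -1.687 + j21.43 V
Step 2 — Sum components: V_total = -1.41 + j28.63 V.
Step 3 — Convert to polar: |V_total| = 28.66 V, ∠V_total = 92.8°.

V_total = 28.66∠92.8° V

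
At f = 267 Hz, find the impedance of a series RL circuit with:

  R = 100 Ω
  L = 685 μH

Step 1 — Angular frequency: ω = 2π·f = 2π·267 = 1678 rad/s.
Step 2 — Component impedances:
  R: Z = R = 100 Ω
  L: Z = jωL = j·1678·0.000685 = 0 + j1.149 Ω
Step 3 — Series combination: Z_total = R + L = 100 + j1.149 Ω = 100∠0.7° Ω.

Z = 100 + j1.149 Ω = 100∠0.7° Ω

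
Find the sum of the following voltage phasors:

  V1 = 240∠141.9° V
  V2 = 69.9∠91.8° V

Step 1 — Convert each phasor to rectangular form:
  V1 = 240·(cos(141.9°) + j·sin(141.9°)) = -188.9 + j148.1 V
  V2 = 69.9·(cos(91.8°) + j·sin(91.8°)) = -2.196 + j69.87 V
Step 2 — Sum components: V_total = -191.1 + j218 V.
Step 3 — Convert to polar: |V_total| = 289.8 V, ∠V_total = 131.2°.

V_total = 289.8∠131.2° V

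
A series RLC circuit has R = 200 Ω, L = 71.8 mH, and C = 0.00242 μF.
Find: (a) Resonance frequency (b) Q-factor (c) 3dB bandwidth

Step 1 — Resonance: ω₀ = 1/√(LC) = 1/√(0.0718·2.42e-09) = 7.586e+04 rad/s.
Step 2 — f₀ = ω₀/(2π) = 1.207e+04 Hz.
Step 3 — Series Q: Q = ω₀L/R = 7.586e+04·0.0718/200 = 27.23.
Step 4 — Bandwidth: Δω = ω₀/Q = 2786 rad/s; BW = Δω/(2π) = 443.3 Hz.

(a) f₀ = 1.207e+04 Hz  (b) Q = 27.23  (c) BW = 443.3 Hz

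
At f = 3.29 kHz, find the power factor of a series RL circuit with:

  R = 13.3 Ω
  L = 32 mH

Step 1 — Angular frequency: ω = 2π·f = 2π·3290 = 2.067e+04 rad/s.
Step 2 — Component impedances:
  R: Z = R = 13.3 Ω
  L: Z = jωL = j·2.067e+04·0.032 = 0 + j661.5 Ω
Step 3 — Series combination: Z_total = R + L = 13.3 + j661.5 Ω = 661.6∠88.8° Ω.
Step 4 — Power factor: PF = cos(φ) = Re(Z)/|Z| = 13.3/661.6 = 0.0201.
Step 5 — Type: Im(Z) = 661.5 ⇒ lagging (phase φ = 88.8°).

PF = 0.0201 (lagging, φ = 88.8°)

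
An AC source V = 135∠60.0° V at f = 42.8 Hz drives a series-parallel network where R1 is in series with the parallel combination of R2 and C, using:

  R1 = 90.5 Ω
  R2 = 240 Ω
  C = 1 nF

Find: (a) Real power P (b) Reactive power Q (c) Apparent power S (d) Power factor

Step 1 — Angular frequency: ω = 2π·f = 2π·42.8 = 268.9 rad/s.
Step 2 — Component impedances:
  R1: Z = R = 90.5 Ω
  R2: Z = R = 240 Ω
  C: Z = 1/(jωC) = -j/(ω·C) = 0 - j3.719e+06 Ω
Step 3 — Parallel branch: R2 || C = 1/(1/R2 + 1/C) = 240 - j0.01549 Ω.
Step 4 — Series with R1: Z_total = R1 + (R2 || C) = 330.5 - j0.01549 Ω = 330.5∠-0.0° Ω.
Step 5 — Source phasor: V = 135∠60.0° V = 67.5 + j116.9 V.
Step 6 — Current: I = V / Z = 0.2042 + j0.3538 A = 0.4085∠60.0° A.
Step 7 — Complex power: S = V·I* = 55.14 - j0.002584 VA.
Step 8 — Real power: P = Re(S) = 55.14 W.
Step 9 — Reactive power: Q = Im(S) = -0.002584 VAR.
Step 10 — Apparent power: |S| = 55.14 VA.
Step 11 — Power factor: PF = P/|S| = 1 (leading).

(a) P = 55.14 W  (b) Q = -0.002584 VAR  (c) S = 55.14 VA  (d) PF = 1 (leading)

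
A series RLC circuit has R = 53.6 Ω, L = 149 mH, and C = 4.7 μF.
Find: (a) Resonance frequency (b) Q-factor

Step 1 — Resonance condition Im(Z)=0 gives ω₀ = 1/√(LC).
Step 2 — ω₀ = 1/√(0.149·4.7e-06) = 1195 rad/s.
Step 3 — f₀ = ω₀/(2π) = 190.2 Hz.
Step 4 — Series Q: Q = ω₀L/R = 1195·0.149/53.6 = 3.322.

(a) f₀ = 190.2 Hz  (b) Q = 3.322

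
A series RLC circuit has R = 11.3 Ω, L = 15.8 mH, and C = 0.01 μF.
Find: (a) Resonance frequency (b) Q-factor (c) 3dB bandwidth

Step 1 — Resonance condition Im(Z)=0 gives ω₀ = 1/√(LC).
Step 2 — ω₀ = 1/√(0.0158·1e-08) = 7.956e+04 rad/s.
Step 3 — f₀ = ω₀/(2π) = 1.266e+04 Hz.
Step 4 — Series Q: Q = ω₀L/R = 7.956e+04·0.0158/11.3 = 111.2.
Step 5 — 3dB bandwidth: Δω = ω₀/Q = 715.2 rad/s; BW = Δω/(2π) = 113.8 Hz.

(a) f₀ = 1.266e+04 Hz  (b) Q = 111.2  (c) BW = 113.8 Hz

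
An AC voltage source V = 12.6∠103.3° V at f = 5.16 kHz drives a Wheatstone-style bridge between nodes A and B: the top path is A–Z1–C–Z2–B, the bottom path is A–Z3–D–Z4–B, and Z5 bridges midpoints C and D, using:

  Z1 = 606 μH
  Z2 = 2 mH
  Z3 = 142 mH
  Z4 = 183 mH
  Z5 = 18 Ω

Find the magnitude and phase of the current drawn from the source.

Step 1 — Angular frequency: ω = 2π·f = 2π·5160 = 3.242e+04 rad/s.
Step 2 — Component impedances:
  Z1: Z = jωL = j·3.242e+04·0.000606 = 0 + j19.65 Ω
  Z2: Z = jωL = j·3.242e+04·0.002 = 0 + j64.84 Ω
  Z3: Z = jωL = j·3.242e+04·0.142 = 0 + j4604 Ω
  Z4: Z = jωL = j·3.242e+04·0.183 = 0 + j5933 Ω
  Z5: Z = R = 18 Ω
Step 3 — Bridge requires nodal analysis (the Z5 bridge couples midpoints C and D, so the two paths cannot be reduced to a simple series/parallel combination). Setting node B to ground and injecting 1 A at node A, the 3-node admittance system at A, C, D solves to V_A = Z_AB = 0.0007749 + j83.71 Ω = 83.71∠90.0° Ω.
Step 4 — Source phasor: V = 12.6∠103.3° V = -2.899 + j12.26 V.
Step 5 — Ohm's law: I = V / Z_total = (-2.899 + j12.26) / (0.0007749 + j83.71) = 0.1465 + j0.03463 A.
Step 6 — Convert to polar: |I| = 0.1505 A, ∠I = 13.3°.

I = 0.1505∠13.3° A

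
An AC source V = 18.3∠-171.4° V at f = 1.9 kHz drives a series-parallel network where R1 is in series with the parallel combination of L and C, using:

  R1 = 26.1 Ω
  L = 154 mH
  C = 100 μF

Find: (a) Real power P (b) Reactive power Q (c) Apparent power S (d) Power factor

Step 1 — Angular frequency: ω = 2π·f = 2π·1900 = 1.194e+04 rad/s.
Step 2 — Component impedances:
  R1: Z = R = 26.1 Ω
  L: Z = jωL = j·1.194e+04·0.154 = 0 + j1838 Ω
  C: Z = 1/(jωC) = -j/(ω·C) = 0 - j0.8377 Ω
Step 3 — Parallel branch: L || C = 1/(1/L + 1/C) = 0 - j0.838 Ω.
Step 4 — Series with R1: Z_total = R1 + (L || C) = 26.1 - j0.838 Ω = 26.11∠-1.8° Ω.
Step 5 — Source phasor: V = 18.3∠-171.4° V = -18.09 - j2.736 V.
Step 6 — Current: I = V / Z = -0.6892 - j0.127 A = 0.7008∠-169.6° A.
Step 7 — Complex power: S = V·I* = 12.82 - j0.4116 VA.
Step 8 — Real power: P = Re(S) = 12.82 W.
Step 9 — Reactive power: Q = Im(S) = -0.4116 VAR.
Step 10 — Apparent power: |S| = 12.82 VA.
Step 11 — Power factor: PF = P/|S| = 0.9995 (leading).

(a) P = 12.82 W  (b) Q = -0.4116 VAR  (c) S = 12.82 VA  (d) PF = 0.9995 (leading)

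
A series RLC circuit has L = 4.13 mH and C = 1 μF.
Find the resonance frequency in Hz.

Step 1 — Resonance condition Im(Z)=0 gives ω₀ = 1/√(LC).
Step 2 — ω₀ = 1/√(0.00413·1e-06) = 1.556e+04 rad/s.
Step 3 — f₀ = ω₀/(2π) = 2477 Hz.

f₀ = 2477 Hz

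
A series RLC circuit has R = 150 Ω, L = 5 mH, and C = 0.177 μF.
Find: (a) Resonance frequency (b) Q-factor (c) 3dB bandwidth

Step 1 — Resonance condition Im(Z)=0 gives ω₀ = 1/√(LC).
Step 2 — ω₀ = 1/√(0.005·1.77e-07) = 3.361e+04 rad/s.
Step 3 — f₀ = ω₀/(2π) = 5350 Hz.
Step 4 — Series Q: Q = ω₀L/R = 3.361e+04·0.005/150 = 1.12.
Step 5 — 3dB bandwidth: Δω = ω₀/Q = 3e+04 rad/s; BW = Δω/(2π) = 4775 Hz.

(a) f₀ = 5350 Hz  (b) Q = 1.12  (c) BW = 4775 Hz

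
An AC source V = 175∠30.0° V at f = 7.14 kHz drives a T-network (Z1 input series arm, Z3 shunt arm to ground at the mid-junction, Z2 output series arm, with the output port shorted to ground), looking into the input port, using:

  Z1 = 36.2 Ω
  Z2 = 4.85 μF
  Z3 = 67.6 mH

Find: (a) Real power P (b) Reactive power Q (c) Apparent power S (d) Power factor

Step 1 — Angular frequency: ω = 2π·f = 2π·7140 = 4.486e+04 rad/s.
Step 2 — Component impedances:
  Z1: Z = R = 36.2 Ω
  Z2: Z = 1/(jωC) = -j/(ω·C) = 0 - j4.596 Ω
  Z3: Z = jωL = j·4.486e+04·0.0676 = 0 + j3033 Ω
Step 3 — With the output port shorted to ground, the output series arm Z2 runs from the junction to ground; the shunt arm Z3 also runs from the junction to ground. They appear in parallel: Z3 || Z2 = 0 - j4.603 Ω.
Step 4 — Series with input arm Z1: Z_in = Z1 + (Z3 || Z2) = 36.2 - j4.603 Ω = 36.49∠-7.2° Ω.
Step 5 — Source phasor: V = 175∠30.0° V = 151.6 + j87.5 V.
Step 6 — Current: I = V / Z = 3.818 + j2.903 A = 4.796∠37.2° A.
Step 7 — Complex power: S = V·I* = 832.5 - j105.9 VA.
Step 8 — Real power: P = Re(S) = 832.5 W.
Step 9 — Reactive power: Q = Im(S) = -105.9 VAR.
Step 10 — Apparent power: |S| = 839.2 VA.
Step 11 — Power factor: PF = P/|S| = 0.992 (leading).

(a) P = 832.5 W  (b) Q = -105.9 VAR  (c) S = 839.2 VA  (d) PF = 0.992 (leading)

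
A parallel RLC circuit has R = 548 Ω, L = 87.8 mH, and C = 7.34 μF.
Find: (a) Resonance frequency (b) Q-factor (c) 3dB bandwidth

Step 1 — Resonance: ω₀ = 1/√(LC) = 1/√(0.0878·7.34e-06) = 1246 rad/s.
Step 2 — f₀ = ω₀/(2π) = 198.3 Hz.
Step 3 — Parallel Q: Q = R/(ω₀L) = 548/(1246·0.0878) = 5.011.
Step 4 — Bandwidth: Δω = ω₀/Q = 248.6 rad/s; BW = Δω/(2π) = 39.57 Hz.

(a) f₀ = 198.3 Hz  (b) Q = 5.011  (c) BW = 39.57 Hz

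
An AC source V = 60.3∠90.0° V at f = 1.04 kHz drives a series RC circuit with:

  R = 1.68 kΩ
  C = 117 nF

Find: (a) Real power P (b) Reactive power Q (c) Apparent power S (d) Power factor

Step 1 — Angular frequency: ω = 2π·f = 2π·1040 = 6535 rad/s.
Step 2 — Component impedances:
  R: Z = R = 1680 Ω
  C: Z = 1/(jωC) = -j/(ω·C) = 0 - j1308 Ω
Step 3 — Series combination: Z_total = R + C = 1680 - j1308 Ω = 2129∠-37.9° Ω.
Step 4 — Source phasor: V = 60.3∠90.0° V = 0 + j60.3 V.
Step 5 — Current: I = V / Z = -0.0174 + j0.02235 A = 0.02832∠127.9° A.
Step 6 — Complex power: S = V·I* = 1.348 - j1.049 VA.
Step 7 — Real power: P = Re(S) = 1.348 W.
Step 8 — Reactive power: Q = Im(S) = -1.049 VAR.
Step 9 — Apparent power: |S| = 1.708 VA.
Step 10 — Power factor: PF = P/|S| = 0.7891 (leading).

(a) P = 1.348 W  (b) Q = -1.049 VAR  (c) S = 1.708 VA  (d) PF = 0.7891 (leading)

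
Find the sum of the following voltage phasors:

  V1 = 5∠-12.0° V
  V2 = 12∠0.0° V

Step 1 — Convert each phasor to rectangular form:
  V1 = 5·(cos(-12.0°) + j·sin(-12.0°)) = 4.891 - j1.04 V
  V2 = 12·(cos(0.0°) + j·sin(0.0°)) = 12 V
Step 2 — Sum components: V_total = 16.89 - j1.04 V.
Step 3 — Convert to polar: |V_total| = 16.92 V, ∠V_total = -3.5°.

V_total = 16.92∠-3.5° V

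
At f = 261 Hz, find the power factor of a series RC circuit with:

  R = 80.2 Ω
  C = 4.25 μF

Step 1 — Angular frequency: ω = 2π·f = 2π·261 = 1640 rad/s.
Step 2 — Component impedances:
  R: Z = R = 80.2 Ω
  C: Z = 1/(jωC) = -j/(ω·C) = 0 - j143.5 Ω
Step 3 — Series combination: Z_total = R + C = 80.2 - j143.5 Ω = 164.4∠-60.8° Ω.
Step 4 — Power factor: PF = cos(φ) = Re(Z)/|Z| = 80.2/164.37 = 0.4879.
Step 5 — Type: Im(Z) = -143.5 ⇒ leading (phase φ = -60.8°).

PF = 0.4879 (leading, φ = -60.8°)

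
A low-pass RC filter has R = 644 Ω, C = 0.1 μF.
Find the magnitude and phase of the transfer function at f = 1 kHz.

Step 1 — Angular frequency: ω = 2π·1000 = 6283 rad/s.
Step 2 — Transfer function: H(jω) = 1/(1 + jωRC).
Step 3 — Denominator: 1 + jωRC = 1 + j·6283·644·1e-07 = 1 + j0.4046.
Step 4 — H = 0.8593 - j0.3477.
Step 5 — Magnitude: |H| = 0.927 (-0.7 dB); phase: φ = -22.0°.

|H| = 0.927 (-0.7 dB), φ = -22.0°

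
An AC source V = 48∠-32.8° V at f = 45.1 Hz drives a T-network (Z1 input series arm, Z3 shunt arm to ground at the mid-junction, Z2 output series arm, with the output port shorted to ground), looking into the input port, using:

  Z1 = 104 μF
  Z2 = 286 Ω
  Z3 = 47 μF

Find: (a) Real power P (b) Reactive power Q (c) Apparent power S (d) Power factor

Step 1 — Angular frequency: ω = 2π·f = 2π·45.1 = 283.4 rad/s.
Step 2 — Component impedances:
  Z1: Z = 1/(jωC) = -j/(ω·C) = 0 - j33.93 Ω
  Z2: Z = R = 286 Ω
  Z3: Z = 1/(jωC) = -j/(ω·C) = 0 - j75.08 Ω
Step 3 — With the output port shorted to ground, the output series arm Z2 runs from the junction to ground; the shunt arm Z3 also runs from the junction to ground. They appear in parallel: Z3 || Z2 = 18.44 - j70.24 Ω.
Step 4 — Series with input arm Z1: Z_in = Z1 + (Z3 || Z2) = 18.44 - j104.2 Ω = 105.8∠-80.0° Ω.
Step 5 — Source phasor: V = 48∠-32.8° V = 40.35 - j26 V.
Step 6 — Current: I = V / Z = 0.3085 + j0.3327 A = 0.4537∠47.2° A.
Step 7 — Complex power: S = V·I* = 3.796 - j21.44 VA.
Step 8 — Real power: P = Re(S) = 3.796 W.
Step 9 — Reactive power: Q = Im(S) = -21.44 VAR.
Step 10 — Apparent power: |S| = 21.78 VA.
Step 11 — Power factor: PF = P/|S| = 0.1743 (leading).

(a) P = 3.796 W  (b) Q = -21.44 VAR  (c) S = 21.78 VA  (d) PF = 0.1743 (leading)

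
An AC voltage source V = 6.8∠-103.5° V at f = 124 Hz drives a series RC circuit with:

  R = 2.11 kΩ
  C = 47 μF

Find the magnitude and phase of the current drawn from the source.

Step 1 — Angular frequency: ω = 2π·f = 2π·124 = 779.1 rad/s.
Step 2 — Component impedances:
  R: Z = R = 2110 Ω
  C: Z = 1/(jωC) = -j/(ω·C) = 0 - j27.31 Ω
Step 3 — Series combination: Z_total = R + C = 2110 - j27.31 Ω = 2110∠-0.7° Ω.
Step 4 — Source phasor: V = 6.8∠-103.5° V = -1.587 - j6.612 V.
Step 5 — Ohm's law: I = V / Z_total = (-1.587 - j6.612) / (2110 - j27.31) = -0.0007117 - j0.003143 A.
Step 6 — Convert to polar: |I| = 0.003222 A, ∠I = -102.8°.

I = 0.003222∠-102.8° A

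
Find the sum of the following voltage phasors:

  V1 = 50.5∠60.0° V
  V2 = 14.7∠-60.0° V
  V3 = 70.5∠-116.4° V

Step 1 — Convert each phasor to rectangular form:
  V1 = 50.5·(cos(60.0°) + j·sin(60.0°)) = 25.25 + j43.73 V
  V2 = 14.7·(cos(-60.0°) + j·sin(-60.0°)) = 7.35 - j12.73 V
  V3 = 70.5·(cos(-116.4°) + j·sin(-116.4°)) = -31.35 - j63.15 V
Step 2 — Sum components: V_total = 1.253 - j32.14 V.
Step 3 — Convert to polar: |V_total| = 32.17 V, ∠V_total = -87.8°.

V_total = 32.17∠-87.8° V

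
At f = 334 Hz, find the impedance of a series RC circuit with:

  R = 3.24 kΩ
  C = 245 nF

Step 1 — Angular frequency: ω = 2π·f = 2π·334 = 2099 rad/s.
Step 2 — Component impedances:
  R: Z = R = 3240 Ω
  C: Z = 1/(jωC) = -j/(ω·C) = 0 - j1945 Ω
Step 3 — Series combination: Z_total = R + C = 3240 - j1945 Ω = 3779∠-31.0° Ω.

Z = 3240 - j1945 Ω = 3779∠-31.0° Ω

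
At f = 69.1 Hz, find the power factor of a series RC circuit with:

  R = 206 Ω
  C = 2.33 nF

Step 1 — Angular frequency: ω = 2π·f = 2π·69.1 = 434.2 rad/s.
Step 2 — Component impedances:
  R: Z = R = 206 Ω
  C: Z = 1/(jωC) = -j/(ω·C) = 0 - j9.885e+05 Ω
Step 3 — Series combination: Z_total = R + C = 206 - j9.885e+05 Ω = 9.885e+05∠-90.0° Ω.
Step 4 — Power factor: PF = cos(φ) = Re(Z)/|Z| = 206/9.885e+05 = 0.0002084.
Step 5 — Type: Im(Z) = -9.885e+05 ⇒ leading (phase φ = -90.0°).

PF = 0.0002084 (leading, φ = -90.0°)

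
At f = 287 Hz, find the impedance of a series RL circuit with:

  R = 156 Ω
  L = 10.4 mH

Step 1 — Angular frequency: ω = 2π·f = 2π·287 = 1803 rad/s.
Step 2 — Component impedances:
  R: Z = R = 156 Ω
  L: Z = jωL = j·1803·0.0104 = 0 + j18.75 Ω
Step 3 — Series combination: Z_total = R + L = 156 + j18.75 Ω = 157.1∠6.9° Ω.

Z = 156 + j18.75 Ω = 157.1∠6.9° Ω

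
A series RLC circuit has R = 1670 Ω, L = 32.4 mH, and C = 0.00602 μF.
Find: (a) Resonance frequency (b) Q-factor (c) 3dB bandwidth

Step 1 — Resonance: ω₀ = 1/√(LC) = 1/√(0.0324·6.02e-09) = 7.16e+04 rad/s.
Step 2 — f₀ = ω₀/(2π) = 1.14e+04 Hz.
Step 3 — Series Q: Q = ω₀L/R = 7.16e+04·0.0324/1670 = 1.389.
Step 4 — Bandwidth: Δω = ω₀/Q = 5.154e+04 rad/s; BW = Δω/(2π) = 8203 Hz.

(a) f₀ = 1.14e+04 Hz  (b) Q = 1.389  (c) BW = 8203 Hz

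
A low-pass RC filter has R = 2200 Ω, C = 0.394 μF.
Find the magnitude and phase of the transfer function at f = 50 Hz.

Step 1 — Angular frequency: ω = 2π·50 = 314.2 rad/s.
Step 2 — Transfer function: H(jω) = 1/(1 + jωRC).
Step 3 — Denominator: 1 + jωRC = 1 + j·314.2·2200·3.94e-07 = 1 + j0.2723.
Step 4 — H = 0.931 - j0.2535.
Step 5 — Magnitude: |H| = 0.9649 (-0.3 dB); phase: φ = -15.2°.

|H| = 0.9649 (-0.3 dB), φ = -15.2°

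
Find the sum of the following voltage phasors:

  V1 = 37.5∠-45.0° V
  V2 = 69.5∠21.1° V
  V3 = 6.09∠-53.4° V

Step 1 — Convert each phasor to rectangular form:
  V1 = 37.5·(cos(-45.0°) + j·sin(-45.0°)) = 26.52 - j26.52 V
  V2 = 69.5·(cos(21.1°) + j·sin(21.1°)) = 64.84 + j25.02 V
  V3 = 6.09·(cos(-53.4°) + j·sin(-53.4°)) = 3.631 - j4.889 V
Step 2 — Sum components: V_total = 94.99 - j6.386 V.
Step 3 — Convert to polar: |V_total| = 95.2 V, ∠V_total = -3.8°.

V_total = 95.2∠-3.8° V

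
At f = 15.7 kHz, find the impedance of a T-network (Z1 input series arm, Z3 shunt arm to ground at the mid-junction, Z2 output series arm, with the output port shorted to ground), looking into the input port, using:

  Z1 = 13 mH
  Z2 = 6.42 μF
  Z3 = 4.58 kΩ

Step 1 — Angular frequency: ω = 2π·f = 2π·1.57e+04 = 9.865e+04 rad/s.
Step 2 — Component impedances:
  Z1: Z = jωL = j·9.865e+04·0.013 = 0 + j1282 Ω
  Z2: Z = 1/(jωC) = -j/(ω·C) = 0 - j1.579 Ω
  Z3: Z = R = 4580 Ω
Step 3 — With the output port shorted to ground, the output series arm Z2 runs from the junction to ground; the shunt arm Z3 also runs from the junction to ground. They appear in parallel: Z3 || Z2 = 0.0005444 - j1.579 Ω.
Step 4 — Series with input arm Z1: Z_in = Z1 + (Z3 || Z2) = 0.0005444 + j1281 Ω = 1281∠90.0° Ω.

Z = 0.0005444 + j1281 Ω = 1281∠90.0° Ω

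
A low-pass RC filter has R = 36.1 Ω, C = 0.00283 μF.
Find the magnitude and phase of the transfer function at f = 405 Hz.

Step 1 — Angular frequency: ω = 2π·405 = 2545 rad/s.
Step 2 — Transfer function: H(jω) = 1/(1 + jωRC).
Step 3 — Denominator: 1 + jωRC = 1 + j·2545·36.1·2.83e-09 = 1 + j0.00026.
Step 4 — H = 1 - j0.00026.
Step 5 — Magnitude: |H| = 1 (-0.0 dB); phase: φ = -0.0°.

|H| = 1 (-0.0 dB), φ = -0.0°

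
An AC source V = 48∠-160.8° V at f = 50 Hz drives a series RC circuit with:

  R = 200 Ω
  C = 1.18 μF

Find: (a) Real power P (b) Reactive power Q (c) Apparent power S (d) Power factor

Step 1 — Angular frequency: ω = 2π·f = 2π·50 = 314.2 rad/s.
Step 2 — Component impedances:
  R: Z = R = 200 Ω
  C: Z = 1/(jωC) = -j/(ω·C) = 0 - j2698 Ω
Step 3 — Series combination: Z_total = R + C = 200 - j2698 Ω = 2705∠-85.8° Ω.
Step 4 — Source phasor: V = 48∠-160.8° V = -45.33 - j15.79 V.
Step 5 — Current: I = V / Z = 0.004581 - j0.01714 A = 0.01775∠-75.0° A.
Step 6 — Complex power: S = V·I* = 0.06298 - j0.8494 VA.
Step 7 — Real power: P = Re(S) = 0.06298 W.
Step 8 — Reactive power: Q = Im(S) = -0.8494 VAR.
Step 9 — Apparent power: |S| = 0.8518 VA.
Step 10 — Power factor: PF = P/|S| = 0.07394 (leading).

(a) P = 0.06298 W  (b) Q = -0.8494 VAR  (c) S = 0.8518 VA  (d) PF = 0.07394 (leading)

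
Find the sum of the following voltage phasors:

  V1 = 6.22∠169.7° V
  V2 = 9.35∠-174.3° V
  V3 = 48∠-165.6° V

Step 1 — Convert each phasor to rectangular form:
  V1 = 6.22·(cos(169.7°) + j·sin(169.7°)) = -6.12 + j1.112 V
  V2 = 9.35·(cos(-174.3°) + j·sin(-174.3°)) = -9.304 - j0.9286 V
  V3 = 48·(cos(-165.6°) + j·sin(-165.6°)) = -46.49 - j11.94 V
Step 2 — Sum components: V_total = -61.92 - j11.75 V.
Step 3 — Convert to polar: |V_total| = 63.02 V, ∠V_total = -169.3°.

V_total = 63.02∠-169.3° V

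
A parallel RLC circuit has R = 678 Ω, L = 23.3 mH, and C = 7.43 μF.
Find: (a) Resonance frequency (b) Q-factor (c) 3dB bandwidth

Step 1 — Resonance: ω₀ = 1/√(LC) = 1/√(0.0233·7.43e-06) = 2403 rad/s.
Step 2 — f₀ = ω₀/(2π) = 382.5 Hz.
Step 3 — Parallel Q: Q = R/(ω₀L) = 678/(2403·0.0233) = 12.11.
Step 4 — Bandwidth: Δω = ω₀/Q = 198.5 rad/s; BW = Δω/(2π) = 31.59 Hz.

(a) f₀ = 382.5 Hz  (b) Q = 12.11  (c) BW = 31.59 Hz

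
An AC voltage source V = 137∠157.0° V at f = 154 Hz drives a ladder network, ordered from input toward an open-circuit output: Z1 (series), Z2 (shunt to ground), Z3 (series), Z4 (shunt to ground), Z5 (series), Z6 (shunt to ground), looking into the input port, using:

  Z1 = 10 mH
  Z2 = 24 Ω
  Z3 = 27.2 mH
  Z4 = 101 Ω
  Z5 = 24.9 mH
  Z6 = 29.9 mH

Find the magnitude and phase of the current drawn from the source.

Step 1 — Angular frequency: ω = 2π·f = 2π·154 = 967.6 rad/s.
Step 2 — Component impedances:
  Z1: Z = jωL = j·967.6·0.01 = 0 + j9.676 Ω
  Z2: Z = R = 24 Ω
  Z3: Z = jωL = j·967.6·0.0272 = 0 + j26.32 Ω
  Z4: Z = R = 101 Ω
  Z5: Z = jωL = j·967.6·0.0249 = 0 + j24.09 Ω
  Z6: Z = jωL = j·967.6·0.0299 = 0 + j28.93 Ω
Step 3 — Ladder network (open output): work backward from the far end, alternating series and parallel combinations. Z_in = 20.07 + j15.51 Ω = 25.36∠37.7° Ω.
Step 4 — Source phasor: V = 137∠157.0° V = -126.1 + j53.53 V.
Step 5 — Ohm's law: I = V / Z_total = (-126.1 + j53.53) / (20.07 + j15.51) = -2.644 + j4.711 A.
Step 6 — Convert to polar: |I| = 5.403 A, ∠I = 119.3°.

I = 5.403∠119.3° A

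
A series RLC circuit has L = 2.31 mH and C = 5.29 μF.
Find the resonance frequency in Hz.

Step 1 — Resonance condition Im(Z)=0 gives ω₀ = 1/√(LC).
Step 2 — ω₀ = 1/√(0.00231·5.29e-06) = 9046 rad/s.
Step 3 — f₀ = ω₀/(2π) = 1440 Hz.

f₀ = 1440 Hz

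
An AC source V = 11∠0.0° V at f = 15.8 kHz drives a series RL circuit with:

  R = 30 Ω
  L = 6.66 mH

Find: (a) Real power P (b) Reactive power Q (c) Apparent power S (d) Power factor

Step 1 — Angular frequency: ω = 2π·f = 2π·1.58e+04 = 9.927e+04 rad/s.
Step 2 — Component impedances:
  R: Z = R = 30 Ω
  L: Z = jωL = j·9.927e+04·0.00666 = 0 + j661.2 Ω
Step 3 — Series combination: Z_total = R + L = 30 + j661.2 Ω = 661.8∠87.4° Ω.
Step 4 — Source phasor: V = 11∠0.0° V = 11 V.
Step 5 — Current: I = V / Z = 0.0007534 - j0.0166 A = 0.01662∠-87.4° A.
Step 6 — Complex power: S = V·I* = 0.008287 + j0.1826 VA.
Step 7 — Real power: P = Re(S) = 0.008287 W.
Step 8 — Reactive power: Q = Im(S) = 0.1826 VAR.
Step 9 — Apparent power: |S| = 0.1828 VA.
Step 10 — Power factor: PF = P/|S| = 0.04533 (lagging).

(a) P = 0.008287 W  (b) Q = 0.1826 VAR  (c) S = 0.1828 VA  (d) PF = 0.04533 (lagging)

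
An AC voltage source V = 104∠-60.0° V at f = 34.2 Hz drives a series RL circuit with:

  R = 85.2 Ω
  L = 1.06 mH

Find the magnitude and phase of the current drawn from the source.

Step 1 — Angular frequency: ω = 2π·f = 2π·34.2 = 214.9 rad/s.
Step 2 — Component impedances:
  R: Z = R = 85.2 Ω
  L: Z = jωL = j·214.9·0.00106 = 0 + j0.2278 Ω
Step 3 — Series combination: Z_total = R + L = 85.2 + j0.2278 Ω = 85.2∠0.2° Ω.
Step 4 — Source phasor: V = 104∠-60.0° V = 52 - j90.07 V.
Step 5 — Ohm's law: I = V / Z_total = (52 - j90.07) / (85.2 + j0.2278) = 0.6075 - j1.059 A.
Step 6 — Convert to polar: |I| = 1.221 A, ∠I = -60.2°.

I = 1.221∠-60.2° A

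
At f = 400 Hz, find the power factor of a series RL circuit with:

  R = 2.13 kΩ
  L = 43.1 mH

Step 1 — Angular frequency: ω = 2π·f = 2π·400 = 2513 rad/s.
Step 2 — Component impedances:
  R: Z = R = 2130 Ω
  L: Z = jωL = j·2513·0.0431 = 0 + j108.3 Ω
Step 3 — Series combination: Z_total = R + L = 2130 + j108.3 Ω = 2133∠2.9° Ω.
Step 4 — Power factor: PF = cos(φ) = Re(Z)/|Z| = 2130/2132.8 = 0.9987.
Step 5 — Type: Im(Z) = 108.3 ⇒ lagging (phase φ = 2.9°).

PF = 0.9987 (lagging, φ = 2.9°)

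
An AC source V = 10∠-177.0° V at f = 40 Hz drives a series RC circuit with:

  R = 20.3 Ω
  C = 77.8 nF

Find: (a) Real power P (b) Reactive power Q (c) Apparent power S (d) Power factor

Step 1 — Angular frequency: ω = 2π·f = 2π·40 = 251.3 rad/s.
Step 2 — Component impedances:
  R: Z = R = 20.3 Ω
  C: Z = 1/(jωC) = -j/(ω·C) = 0 - j5.114e+04 Ω
Step 3 — Series combination: Z_total = R + C = 20.3 - j5.114e+04 Ω = 5.114e+04∠-90.0° Ω.
Step 4 — Source phasor: V = 10∠-177.0° V = -9.986 - j0.5234 V.
Step 5 — Current: I = V / Z = 1.016e-05 - j0.0001953 A = 0.0001955∠-87.0° A.
Step 6 — Complex power: S = V·I* = 7.761e-07 - j0.001955 VA.
Step 7 — Real power: P = Re(S) = 7.761e-07 W.
Step 8 — Reactive power: Q = Im(S) = -0.001955 VAR.
Step 9 — Apparent power: |S| = 0.001955 VA.
Step 10 — Power factor: PF = P/|S| = 0.0003969 (leading).

(a) P = 7.761e-07 W  (b) Q = -0.001955 VAR  (c) S = 0.001955 VA  (d) PF = 0.0003969 (leading)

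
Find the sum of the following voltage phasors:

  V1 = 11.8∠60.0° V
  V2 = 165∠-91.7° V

Step 1 — Convert each phasor to rectangular form:
  V1 = 11.8·(cos(60.0°) + j·sin(60.0°)) = 5.9 + j10.22 V
  V2 = 165·(cos(-91.7°) + j·sin(-91.7°)) = -4.895 - j164.9 V
Step 2 — Sum components: V_total = 1.005 - j154.7 V.
Step 3 — Convert to polar: |V_total| = 154.7 V, ∠V_total = -89.6°.

V_total = 154.7∠-89.6° V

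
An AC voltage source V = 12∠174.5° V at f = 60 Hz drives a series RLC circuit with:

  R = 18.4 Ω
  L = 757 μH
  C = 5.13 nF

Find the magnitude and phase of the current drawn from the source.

Step 1 — Angular frequency: ω = 2π·f = 2π·60 = 377 rad/s.
Step 2 — Component impedances:
  R: Z = R = 18.4 Ω
  L: Z = jωL = j·377·0.000757 = 0 + j0.2854 Ω
  C: Z = 1/(jωC) = -j/(ω·C) = 0 - j5.171e+05 Ω
Step 3 — Series combination: Z_total = R + L + C = 18.4 - j5.171e+05 Ω = 5.171e+05∠-90.0° Ω.
Step 4 — Source phasor: V = 12∠174.5° V = -11.94 + j1.15 V.
Step 5 — Ohm's law: I = V / Z_total = (-11.94 + j1.15) / (18.4 - j5.171e+05) = -2.225e-06 - j2.31e-05 A.
Step 6 — Convert to polar: |I| = 2.321e-05 A, ∠I = -95.5°.

I = 2.321e-05∠-95.5° A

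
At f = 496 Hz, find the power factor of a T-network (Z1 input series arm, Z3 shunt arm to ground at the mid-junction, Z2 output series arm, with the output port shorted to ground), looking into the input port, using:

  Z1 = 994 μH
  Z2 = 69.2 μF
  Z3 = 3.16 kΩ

Step 1 — Angular frequency: ω = 2π·f = 2π·496 = 3116 rad/s.
Step 2 — Component impedances:
  Z1: Z = jωL = j·3116·0.000994 = 0 + j3.098 Ω
  Z2: Z = 1/(jωC) = -j/(ω·C) = 0 - j4.637 Ω
  Z3: Z = R = 3160 Ω
Step 3 — With the output port shorted to ground, the output series arm Z2 runs from the junction to ground; the shunt arm Z3 also runs from the junction to ground. They appear in parallel: Z3 || Z2 = 0.006804 - j4.637 Ω.
Step 4 — Series with input arm Z1: Z_in = Z1 + (Z3 || Z2) = 0.006804 - j1.539 Ω = 1.539∠-89.7° Ω.
Step 5 — Power factor: PF = cos(φ) = Re(Z)/|Z| = 0.006804/1.539 = 0.004421.
Step 6 — Type: Im(Z) = -1.539 ⇒ leading (phase φ = -89.7°).

PF = 0.004421 (leading, φ = -89.7°)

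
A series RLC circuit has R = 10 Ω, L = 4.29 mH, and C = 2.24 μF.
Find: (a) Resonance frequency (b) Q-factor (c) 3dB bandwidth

Step 1 — Resonance: ω₀ = 1/√(LC) = 1/√(0.00429·2.24e-06) = 1.02e+04 rad/s.
Step 2 — f₀ = ω₀/(2π) = 1624 Hz.
Step 3 — Series Q: Q = ω₀L/R = 1.02e+04·0.00429/10 = 4.376.
Step 4 — Bandwidth: Δω = ω₀/Q = 2331 rad/s; BW = Δω/(2π) = 371 Hz.

(a) f₀ = 1624 Hz  (b) Q = 4.376  (c) BW = 371 Hz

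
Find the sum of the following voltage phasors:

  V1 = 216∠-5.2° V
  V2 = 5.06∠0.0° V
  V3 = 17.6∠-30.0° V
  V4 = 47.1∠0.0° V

Step 1 — Convert each phasor to rectangular form:
  V1 = 216·(cos(-5.2°) + j·sin(-5.2°)) = 215.1 - j19.58 V
  V2 = 5.06·(cos(0.0°) + j·sin(0.0°)) = 5.06 V
  V3 = 17.6·(cos(-30.0°) + j·sin(-30.0°)) = 15.24 - j8.8 V
  V4 = 47.1·(cos(0.0°) + j·sin(0.0°)) = 47.1 V
Step 2 — Sum components: V_total = 282.5 - j28.38 V.
Step 3 — Convert to polar: |V_total| = 283.9 V, ∠V_total = -5.7°.

V_total = 283.9∠-5.7° V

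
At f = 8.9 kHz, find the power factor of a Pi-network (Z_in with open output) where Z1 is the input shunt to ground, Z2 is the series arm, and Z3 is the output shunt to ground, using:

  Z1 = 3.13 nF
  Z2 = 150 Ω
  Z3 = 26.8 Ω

Step 1 — Angular frequency: ω = 2π·f = 2π·8900 = 5.592e+04 rad/s.
Step 2 — Component impedances:
  Z1: Z = 1/(jωC) = -j/(ω·C) = 0 - j5713 Ω
  Z2: Z = R = 150 Ω
  Z3: Z = R = 26.8 Ω
Step 3 — With open output, the series arm Z2 and the output shunt Z3 appear in series to ground: Z2 + Z3 = 176.8 Ω.
Step 4 — Parallel with input shunt Z1: Z_in = Z1 || (Z2 + Z3) = 176.6 - j5.466 Ω = 176.7∠-1.8° Ω.
Step 5 — Power factor: PF = cos(φ) = Re(Z)/|Z| = 176.63/176.72 = 0.9995.
Step 6 — Type: Im(Z) = -5.466 ⇒ leading (phase φ = -1.8°).

PF = 0.9995 (leading, φ = -1.8°)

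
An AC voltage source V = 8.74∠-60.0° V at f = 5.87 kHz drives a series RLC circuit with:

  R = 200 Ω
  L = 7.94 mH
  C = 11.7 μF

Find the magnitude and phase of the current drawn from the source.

Step 1 — Angular frequency: ω = 2π·f = 2π·5870 = 3.688e+04 rad/s.
Step 2 — Component impedances:
  R: Z = R = 200 Ω
  L: Z = jωL = j·3.688e+04·0.00794 = 0 + j292.8 Ω
  C: Z = 1/(jωC) = -j/(ω·C) = 0 - j2.317 Ω
Step 3 — Series combination: Z_total = R + L + C = 200 + j290.5 Ω = 352.7∠55.5° Ω.
Step 4 — Source phasor: V = 8.74∠-60.0° V = 4.37 - j7.569 V.
Step 5 — Ohm's law: I = V / Z_total = (4.37 - j7.569) / (200 + j290.5) = -0.01065 - j0.02237 A.
Step 6 — Convert to polar: |I| = 0.02478 A, ∠I = -115.5°.

I = 0.02478∠-115.5° A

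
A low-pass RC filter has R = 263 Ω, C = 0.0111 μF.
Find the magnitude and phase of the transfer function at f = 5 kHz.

Step 1 — Angular frequency: ω = 2π·5000 = 3.142e+04 rad/s.
Step 2 — Transfer function: H(jω) = 1/(1 + jωRC).
Step 3 — Denominator: 1 + jωRC = 1 + j·3.142e+04·263·1.11e-08 = 1 + j0.09171.
Step 4 — H = 0.9917 - j0.09095.
Step 5 — Magnitude: |H| = 0.9958 (-0.0 dB); phase: φ = -5.2°.

|H| = 0.9958 (-0.0 dB), φ = -5.2°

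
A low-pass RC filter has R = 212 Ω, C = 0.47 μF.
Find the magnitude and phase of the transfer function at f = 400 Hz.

Step 1 — Angular frequency: ω = 2π·400 = 2513 rad/s.
Step 2 — Transfer function: H(jω) = 1/(1 + jωRC).
Step 3 — Denominator: 1 + jωRC = 1 + j·2513·212·4.7e-07 = 1 + j0.2504.
Step 4 — H = 0.941 - j0.2356.
Step 5 — Magnitude: |H| = 0.97 (-0.3 dB); phase: φ = -14.1°.

|H| = 0.97 (-0.3 dB), φ = -14.1°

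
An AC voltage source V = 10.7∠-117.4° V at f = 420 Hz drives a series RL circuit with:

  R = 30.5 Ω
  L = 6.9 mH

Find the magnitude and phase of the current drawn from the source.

Step 1 — Angular frequency: ω = 2π·f = 2π·420 = 2639 rad/s.
Step 2 — Component impedances:
  R: Z = R = 30.5 Ω
  L: Z = jωL = j·2639·0.0069 = 0 + j18.21 Ω
Step 3 — Series combination: Z_total = R + L = 30.5 + j18.21 Ω = 35.52∠30.8° Ω.
Step 4 — Source phasor: V = 10.7∠-117.4° V = -4.924 - j9.5 V.
Step 5 — Ohm's law: I = V / Z_total = (-4.924 - j9.5) / (30.5 + j18.21) = -0.2561 - j0.1586 A.
Step 6 — Convert to polar: |I| = 0.3012 A, ∠I = -148.2°.

I = 0.3012∠-148.2° A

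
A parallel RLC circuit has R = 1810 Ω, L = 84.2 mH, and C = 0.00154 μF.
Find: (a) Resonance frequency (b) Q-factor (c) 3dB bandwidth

Step 1 — Resonance: ω₀ = 1/√(LC) = 1/√(0.0842·1.54e-09) = 8.782e+04 rad/s.
Step 2 — f₀ = ω₀/(2π) = 1.398e+04 Hz.
Step 3 — Parallel Q: Q = R/(ω₀L) = 1810/(8.782e+04·0.0842) = 0.2448.
Step 4 — Bandwidth: Δω = ω₀/Q = 3.588e+05 rad/s; BW = Δω/(2π) = 5.71e+04 Hz.

(a) f₀ = 1.398e+04 Hz  (b) Q = 0.2448  (c) BW = 5.71e+04 Hz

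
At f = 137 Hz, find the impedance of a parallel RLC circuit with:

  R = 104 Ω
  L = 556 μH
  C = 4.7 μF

Step 1 — Angular frequency: ω = 2π·f = 2π·137 = 860.8 rad/s.
Step 2 — Component impedances:
  R: Z = R = 104 Ω
  L: Z = jωL = j·860.8·0.000556 = 0 + j0.4786 Ω
  C: Z = 1/(jωC) = -j/(ω·C) = 0 - j247.2 Ω
Step 3 — Parallel combination: 1/Z_total = 1/R + 1/L + 1/C; Z_total = 0.002211 + j0.4795 Ω = 0.4795∠89.7° Ω.

Z = 0.002211 + j0.4795 Ω = 0.4795∠89.7° Ω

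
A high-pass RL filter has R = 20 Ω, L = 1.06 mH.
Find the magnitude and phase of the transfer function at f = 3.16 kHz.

Step 1 — Angular frequency: ω = 2π·3160 = 1.985e+04 rad/s.
Step 2 — Transfer function: H(jω) = jωL/(R + jωL).
Step 3 — Numerator jωL = j·21.05; denominator R + jωL = 20 + j21.05.
Step 4 — H = 0.5255 + j0.4994.
Step 5 — Magnitude: |H| = 0.7249 (-2.8 dB); phase: φ = 43.5°.

|H| = 0.7249 (-2.8 dB), φ = 43.5°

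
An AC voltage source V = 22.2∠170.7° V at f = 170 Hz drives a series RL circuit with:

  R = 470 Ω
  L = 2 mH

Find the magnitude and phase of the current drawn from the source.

Step 1 — Angular frequency: ω = 2π·f = 2π·170 = 1068 rad/s.
Step 2 — Component impedances:
  R: Z = R = 470 Ω
  L: Z = jωL = j·1068·0.002 = 0 + j2.136 Ω
Step 3 — Series combination: Z_total = R + L = 470 + j2.136 Ω = 470∠0.3° Ω.
Step 4 — Source phasor: V = 22.2∠170.7° V = -21.91 + j3.588 V.
Step 5 — Ohm's law: I = V / Z_total = (-21.91 + j3.588) / (470 + j2.136) = -0.04658 + j0.007845 A.
Step 6 — Convert to polar: |I| = 0.04723 A, ∠I = 170.4°.

I = 0.04723∠170.4° A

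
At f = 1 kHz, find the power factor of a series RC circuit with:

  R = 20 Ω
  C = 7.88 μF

Step 1 — Angular frequency: ω = 2π·f = 2π·1000 = 6283 rad/s.
Step 2 — Component impedances:
  R: Z = R = 20 Ω
  C: Z = 1/(jωC) = -j/(ω·C) = 0 - j20.2 Ω
Step 3 — Series combination: Z_total = R + C = 20 - j20.2 Ω = 28.42∠-45.3° Ω.
Step 4 — Power factor: PF = cos(φ) = Re(Z)/|Z| = 20/28.424 = 0.7036.
Step 5 — Type: Im(Z) = -20.2 ⇒ leading (phase φ = -45.3°).

PF = 0.7036 (leading, φ = -45.3°)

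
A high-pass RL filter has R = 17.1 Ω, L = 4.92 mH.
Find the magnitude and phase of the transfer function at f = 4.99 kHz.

Step 1 — Angular frequency: ω = 2π·4990 = 3.135e+04 rad/s.
Step 2 — Transfer function: H(jω) = jωL/(R + jωL).
Step 3 — Numerator jωL = j·154.3; denominator R + jωL = 17.1 + j154.3.
Step 4 — H = 0.9879 + j0.1095.
Step 5 — Magnitude: |H| = 0.9939 (-0.1 dB); phase: φ = 6.3°.

|H| = 0.9939 (-0.1 dB), φ = 6.3°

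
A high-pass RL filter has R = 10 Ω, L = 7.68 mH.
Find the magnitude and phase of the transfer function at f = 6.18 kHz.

Step 1 — Angular frequency: ω = 2π·6180 = 3.883e+04 rad/s.
Step 2 — Transfer function: H(jω) = jωL/(R + jωL).
Step 3 — Numerator jωL = j·298.2; denominator R + jωL = 10 + j298.2.
Step 4 — H = 0.9989 + j0.0335.
Step 5 — Magnitude: |H| = 0.9994 (-0.0 dB); phase: φ = 1.9°.

|H| = 0.9994 (-0.0 dB), φ = 1.9°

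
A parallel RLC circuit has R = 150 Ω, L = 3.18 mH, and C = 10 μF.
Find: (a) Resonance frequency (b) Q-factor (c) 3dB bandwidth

Step 1 — Resonance: ω₀ = 1/√(LC) = 1/√(0.00318·1e-05) = 5608 rad/s.
Step 2 — f₀ = ω₀/(2π) = 892.5 Hz.
Step 3 — Parallel Q: Q = R/(ω₀L) = 150/(5608·0.00318) = 8.412.
Step 4 — Bandwidth: Δω = ω₀/Q = 666.7 rad/s; BW = Δω/(2π) = 106.1 Hz.

(a) f₀ = 892.5 Hz  (b) Q = 8.412  (c) BW = 106.1 Hz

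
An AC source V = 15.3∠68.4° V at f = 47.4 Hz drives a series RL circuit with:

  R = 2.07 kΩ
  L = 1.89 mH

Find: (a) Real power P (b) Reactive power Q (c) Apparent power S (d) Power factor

Step 1 — Angular frequency: ω = 2π·f = 2π·47.4 = 297.8 rad/s.
Step 2 — Component impedances:
  R: Z = R = 2070 Ω
  L: Z = jωL = j·297.8·0.00189 = 0 + j0.5629 Ω
Step 3 — Series combination: Z_total = R + L = 2070 + j0.5629 Ω = 2070∠0.0° Ω.
Step 4 — Source phasor: V = 15.3∠68.4° V = 5.632 + j14.23 V.
Step 5 — Current: I = V / Z = 0.002723 + j0.006872 A = 0.007391∠68.4° A.
Step 6 — Complex power: S = V·I* = 0.1131 + j3.075e-05 VA.
Step 7 — Real power: P = Re(S) = 0.1131 W.
Step 8 — Reactive power: Q = Im(S) = 3.075e-05 VAR.
Step 9 — Apparent power: |S| = 0.1131 VA.
Step 10 — Power factor: PF = P/|S| = 1 (lagging).

(a) P = 0.1131 W  (b) Q = 3.075e-05 VAR  (c) S = 0.1131 VA  (d) PF = 1 (lagging)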